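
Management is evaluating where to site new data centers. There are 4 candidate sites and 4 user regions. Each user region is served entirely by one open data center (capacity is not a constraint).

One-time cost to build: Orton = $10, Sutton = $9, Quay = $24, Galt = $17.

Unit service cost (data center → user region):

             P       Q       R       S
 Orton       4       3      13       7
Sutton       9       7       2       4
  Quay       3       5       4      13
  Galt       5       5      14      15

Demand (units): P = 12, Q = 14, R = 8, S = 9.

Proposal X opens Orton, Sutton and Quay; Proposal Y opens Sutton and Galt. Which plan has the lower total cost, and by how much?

Proposal X: {Orton, Sutton, Quay}: P→Quay 3·12=36, Q→Orton 3·14=42, R→Sutton 2·8=16, S→Sutton 4·9=36. Service 130; fixed 43; total 173.
Proposal Y: {Sutton, Galt}: P→Galt 5·12=60, Q→Galt 5·14=70, R→Sutton 2·8=16, S→Sutton 4·9=36. Service 182; fixed 26; total 208.
Difference: |173 − 208| = 35.

Proposal X is cheaper by 35.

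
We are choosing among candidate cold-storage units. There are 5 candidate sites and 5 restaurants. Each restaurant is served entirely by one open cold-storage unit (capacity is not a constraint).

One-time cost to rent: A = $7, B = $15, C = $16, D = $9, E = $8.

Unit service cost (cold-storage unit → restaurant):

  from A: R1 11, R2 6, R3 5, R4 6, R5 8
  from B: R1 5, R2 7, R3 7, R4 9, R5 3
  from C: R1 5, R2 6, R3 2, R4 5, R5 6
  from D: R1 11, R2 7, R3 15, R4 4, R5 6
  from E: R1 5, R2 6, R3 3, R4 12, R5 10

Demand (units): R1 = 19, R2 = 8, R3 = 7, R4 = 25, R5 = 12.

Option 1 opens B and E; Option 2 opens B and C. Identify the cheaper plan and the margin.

Option 2 is cheaper by 99.

Option 1: {B, E}: R1→B 5·19=95, R2→E 6·8=48, R3→E 3·7=21, R4→B 9·25=225, R5→B 3·12=36. Service 425; fixed 23; total 448.
Option 2: {B, C}: R1→B 5·19=95, R2→C 6·8=48, R3→C 2·7=14, R4→C 5·25=125, R5→B 3·12=36. Service 318; fixed 31; total 349.
Difference: |448 − 349| = 99.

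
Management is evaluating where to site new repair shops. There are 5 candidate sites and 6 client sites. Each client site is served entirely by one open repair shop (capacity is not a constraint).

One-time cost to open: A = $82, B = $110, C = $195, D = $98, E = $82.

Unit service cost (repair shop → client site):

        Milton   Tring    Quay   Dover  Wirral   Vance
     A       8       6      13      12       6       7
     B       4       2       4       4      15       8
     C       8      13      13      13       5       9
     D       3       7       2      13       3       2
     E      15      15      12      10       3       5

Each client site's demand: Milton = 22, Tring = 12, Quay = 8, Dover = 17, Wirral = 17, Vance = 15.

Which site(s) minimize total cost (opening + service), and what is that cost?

For any fixed open set, each client site goes to its cheapest open site; total = fixed + service.
{B, D}: Milton→D 3·22=66, Tring→B 2·12=24, Quay→D 2·8=16, Dover→B 4·17=68, Wirral→D 3·17=51, Vance→D 2·15=30. Service 255; fixed 208; total 463.
{B, E}: Milton→B 4·22=88, Tring→B 2·12=24, Quay→B 4·8=32, Dover→B 4·17=68, Wirral→E 3·17=51, Vance→E 5·15=75. Service 338; fixed 192; total 530.
{A, B, D}: service 255 + fixed 290 = 545
{A, B, C, D, E}: service 255 + fixed 567 = 822
No other subset beats 463.

Open B and D; minimum total cost 463.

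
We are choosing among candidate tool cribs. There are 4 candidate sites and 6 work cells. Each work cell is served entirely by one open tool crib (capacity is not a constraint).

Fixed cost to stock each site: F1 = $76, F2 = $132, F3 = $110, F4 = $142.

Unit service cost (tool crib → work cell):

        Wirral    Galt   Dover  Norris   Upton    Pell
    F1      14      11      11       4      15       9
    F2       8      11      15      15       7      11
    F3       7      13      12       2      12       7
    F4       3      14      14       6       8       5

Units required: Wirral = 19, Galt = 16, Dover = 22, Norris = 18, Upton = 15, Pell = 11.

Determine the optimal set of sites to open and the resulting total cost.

For any fixed open set, each work cell goes to its cheapest open site; total = fixed + service.
{F1, F4}: Wirral→F4 3·19=57, Galt→F1 11·16=176, Dover→F1 11·22=242, Norris→F1 4·18=72, Upton→F4 8·15=120, Pell→F4 5·11=55. Service 722; fixed 218; total 940.
{F3, F4}: service 740 + fixed 252 = 992
{F3}: service 898 + fixed 110 = 1008
{F1, F2, F3, F4}: service 671 + fixed 460 = 1131
No other subset beats 940.

Open F1 and F4; minimum total cost 940.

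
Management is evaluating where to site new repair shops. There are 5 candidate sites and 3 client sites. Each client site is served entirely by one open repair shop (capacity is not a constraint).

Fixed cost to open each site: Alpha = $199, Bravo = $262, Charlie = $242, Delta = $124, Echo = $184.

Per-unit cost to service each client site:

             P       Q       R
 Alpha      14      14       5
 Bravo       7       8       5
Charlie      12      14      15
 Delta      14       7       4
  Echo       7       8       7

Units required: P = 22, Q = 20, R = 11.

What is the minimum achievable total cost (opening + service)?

For any fixed open set, each client site goes to its cheapest open site; total = fixed + service.
{Echo}: P→Echo 7·22=154, Q→Echo 8·20=160, R→Echo 7·11=77. Service 391; fixed 184; total 575.
{Delta}: P→Delta 14·22=308, Q→Delta 7·20=140, R→Delta 4·11=44. Service 492; fixed 124; total 616.
{Bravo}: service 369 + fixed 262 = 631
{Alpha, Bravo, Charlie, Delta, Echo}: service 338 + fixed 1011 = 1349
No other subset beats 575.

Minimum total cost: 575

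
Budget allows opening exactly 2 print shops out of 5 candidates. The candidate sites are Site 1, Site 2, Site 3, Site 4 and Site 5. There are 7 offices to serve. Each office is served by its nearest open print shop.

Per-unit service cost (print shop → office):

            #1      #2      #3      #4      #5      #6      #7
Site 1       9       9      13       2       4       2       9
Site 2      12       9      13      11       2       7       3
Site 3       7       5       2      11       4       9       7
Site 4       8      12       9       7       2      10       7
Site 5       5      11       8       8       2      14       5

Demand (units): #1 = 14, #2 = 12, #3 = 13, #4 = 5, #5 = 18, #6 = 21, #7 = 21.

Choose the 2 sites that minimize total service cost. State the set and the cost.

With exactly 2 open, each office uses its cheapest among the chosen.
{Site 1, Site 3}: #1→Site 3 7·14=98, #2→Site 3 5·12=60, #3→Site 3 2·13=26, #4→Site 1 2·5=10, #5→Site 1 4·18=72, #6→Site 1 2·21=42, #7→Site 3 7·21=147. Service cost 455.
{Site 1, Site 5}: service cost 475
{Site 2, Site 3}: service cost 485
Among all 10 size-2 choices, {Site 1, Site 3} is lowest.

Choose Site 1 and Site 3; total service cost 455.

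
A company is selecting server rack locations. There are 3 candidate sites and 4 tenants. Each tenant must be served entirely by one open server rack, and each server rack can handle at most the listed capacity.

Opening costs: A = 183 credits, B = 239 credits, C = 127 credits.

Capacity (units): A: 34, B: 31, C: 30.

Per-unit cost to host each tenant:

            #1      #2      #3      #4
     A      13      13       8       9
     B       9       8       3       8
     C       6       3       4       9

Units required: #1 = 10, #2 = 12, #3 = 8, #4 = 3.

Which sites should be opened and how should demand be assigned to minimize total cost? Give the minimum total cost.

Open {A, C}: #1→C 6·10=60, #2→C 3·12=36, #3→C 4·8=32, #4→A 9·3=27.
Loads: A carries 3/34, C carries 30/30. Service 155; fixed 310; total 465.
Next best feasible plan costs 497.

Minimum total cost: 465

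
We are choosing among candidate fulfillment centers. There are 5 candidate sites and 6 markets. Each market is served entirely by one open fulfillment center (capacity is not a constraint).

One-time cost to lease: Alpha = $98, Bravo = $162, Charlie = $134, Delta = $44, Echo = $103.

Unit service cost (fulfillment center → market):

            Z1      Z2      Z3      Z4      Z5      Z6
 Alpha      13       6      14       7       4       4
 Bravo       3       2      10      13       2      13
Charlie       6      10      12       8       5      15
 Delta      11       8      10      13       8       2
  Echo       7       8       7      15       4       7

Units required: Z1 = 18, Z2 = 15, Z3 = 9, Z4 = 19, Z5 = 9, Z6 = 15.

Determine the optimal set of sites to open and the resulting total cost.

For any fixed open set, each market goes to its cheapest open site; total = fixed + service.
{Alpha, Bravo}: Z1→Bravo 3·18=54, Z2→Bravo 2·15=30, Z3→Bravo 10·9=90, Z4→Alpha 7·19=133, Z5→Bravo 2·9=18, Z6→Alpha 4·15=60. Service 385; fixed 260; total 645.
{Alpha, Bravo, Delta}: service 355 + fixed 304 = 659
{Bravo, Delta}: Z1→Bravo 3·18=54, Z2→Bravo 2·15=30, Z3→Bravo 10·9=90, Z4→Bravo 13·19=247, Z5→Bravo 2·9=18, Z6→Delta 2·15=30. Service 469; fixed 206; total 675.
{Alpha, Bravo, Charlie, Delta, Echo}: service 328 + fixed 541 = 869
No other subset beats 645.

Open Alpha and Bravo; minimum total cost 645.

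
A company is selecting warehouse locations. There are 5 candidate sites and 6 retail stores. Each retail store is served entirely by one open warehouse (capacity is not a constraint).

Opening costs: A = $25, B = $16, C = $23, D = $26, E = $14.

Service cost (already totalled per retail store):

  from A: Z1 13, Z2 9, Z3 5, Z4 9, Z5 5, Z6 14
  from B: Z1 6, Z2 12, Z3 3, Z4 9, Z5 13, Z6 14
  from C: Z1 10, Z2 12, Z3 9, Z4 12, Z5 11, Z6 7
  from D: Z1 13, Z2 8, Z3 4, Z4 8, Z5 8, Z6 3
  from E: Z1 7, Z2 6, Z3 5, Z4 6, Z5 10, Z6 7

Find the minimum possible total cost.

Minimum total cost: 55

For any fixed open set, each retail store goes to its cheapest open site; total = fixed + service.
{E}: Z1→E 7, Z2→E 6, Z3→E 5, Z4→E 6, Z5→E 10, Z6→E 7. Service 41; fixed 14; total 55.
{B, E}: service 38 + fixed 30 = 68
{D}: Z1→D 13, Z2→D 8, Z3→D 4, Z4→D 8, Z5→D 8, Z6→D 3. Service 44; fixed 26; total 70.
{A, B, C, D, E}: service 29 + fixed 104 = 133
No other subset beats 55.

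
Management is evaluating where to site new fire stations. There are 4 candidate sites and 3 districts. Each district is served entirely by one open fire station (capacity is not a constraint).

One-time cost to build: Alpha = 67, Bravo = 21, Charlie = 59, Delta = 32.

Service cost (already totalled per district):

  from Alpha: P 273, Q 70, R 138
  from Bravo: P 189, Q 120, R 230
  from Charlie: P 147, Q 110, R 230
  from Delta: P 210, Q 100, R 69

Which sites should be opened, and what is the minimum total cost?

Open Charlie and Delta; minimum total cost 407.

For any fixed open set, each district goes to its cheapest open site; total = fixed + service.
{Charlie, Delta}: P→Charlie 147, Q→Delta 100, R→Delta 69. Service 316; fixed 91; total 407.
{Bravo, Delta}: service 358 + fixed 53 = 411
{Delta}: service 379 + fixed 32 = 411
{Alpha, Bravo, Charlie, Delta}: service 286 + fixed 179 = 465
No other subset beats 407.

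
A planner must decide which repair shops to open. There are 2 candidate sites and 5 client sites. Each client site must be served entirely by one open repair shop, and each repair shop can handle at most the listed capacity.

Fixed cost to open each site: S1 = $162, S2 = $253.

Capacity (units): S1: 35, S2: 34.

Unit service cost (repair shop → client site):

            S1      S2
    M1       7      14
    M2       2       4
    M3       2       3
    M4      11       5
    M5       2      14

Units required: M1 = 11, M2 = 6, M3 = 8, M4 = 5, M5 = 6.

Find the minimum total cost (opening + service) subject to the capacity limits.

Minimum total cost: 557

Open {S1, S2}: M1→S1 7·11=77, M2→S1 2·6=12, M3→S1 2·8=16, M4→S2 5·5=25, M5→S1 2·6=12.
Loads: S1 carries 31/35, S2 carries 5/34. Service 142; fixed 415; total 557.
Next best feasible plan costs 565.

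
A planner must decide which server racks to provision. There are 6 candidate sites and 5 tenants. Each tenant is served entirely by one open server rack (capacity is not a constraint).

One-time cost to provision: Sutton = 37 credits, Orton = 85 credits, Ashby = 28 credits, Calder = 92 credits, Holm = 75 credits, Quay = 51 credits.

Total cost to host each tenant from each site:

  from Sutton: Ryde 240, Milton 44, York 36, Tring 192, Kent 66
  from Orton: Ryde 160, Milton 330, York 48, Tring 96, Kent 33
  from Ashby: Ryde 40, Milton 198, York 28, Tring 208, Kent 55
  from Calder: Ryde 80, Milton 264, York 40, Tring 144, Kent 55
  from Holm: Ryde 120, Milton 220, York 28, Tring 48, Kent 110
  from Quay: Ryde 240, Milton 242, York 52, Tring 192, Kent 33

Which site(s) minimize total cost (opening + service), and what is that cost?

For any fixed open set, each tenant goes to its cheapest open site; total = fixed + service.
{Sutton, Ashby, Holm}: Ryde→Ashby 40, Milton→Sutton 44, York→Ashby 28, Tring→Holm 48, Kent→Ashby 55. Service 215; fixed 140; total 355.
{Sutton, Ashby, Holm, Quay}: service 193 + fixed 191 = 384
{Sutton, Orton, Ashby}: service 241 + fixed 150 = 391
{Sutton, Orton, Ashby, Calder, Holm, Quay}: service 193 + fixed 368 = 561
No other subset beats 355.

Open Sutton, Ashby and Holm; minimum total cost 355.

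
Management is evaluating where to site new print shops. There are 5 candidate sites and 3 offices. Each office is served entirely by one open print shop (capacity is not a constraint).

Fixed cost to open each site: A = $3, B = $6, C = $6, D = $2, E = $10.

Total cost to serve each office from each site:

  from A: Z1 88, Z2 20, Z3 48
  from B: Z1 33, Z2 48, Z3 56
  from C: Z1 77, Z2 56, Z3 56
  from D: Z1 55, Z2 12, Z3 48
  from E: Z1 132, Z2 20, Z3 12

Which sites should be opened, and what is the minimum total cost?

Open B, D and E; minimum total cost 75.

For any fixed open set, each office goes to its cheapest open site; total = fixed + service.
{B, D, E}: Z1→B 33, Z2→D 12, Z3→E 12. Service 57; fixed 18; total 75.
{A, B, D, E}: service 57 + fixed 21 = 78
{B, C, D, E}: Z1→B 33, Z2→D 12, Z3→E 12. Service 57; fixed 24; total 81.
{A, B, C, D, E}: Z1→B 33, Z2→D 12, Z3→E 12. Service 57; fixed 27; total 84.
No other subset beats 75.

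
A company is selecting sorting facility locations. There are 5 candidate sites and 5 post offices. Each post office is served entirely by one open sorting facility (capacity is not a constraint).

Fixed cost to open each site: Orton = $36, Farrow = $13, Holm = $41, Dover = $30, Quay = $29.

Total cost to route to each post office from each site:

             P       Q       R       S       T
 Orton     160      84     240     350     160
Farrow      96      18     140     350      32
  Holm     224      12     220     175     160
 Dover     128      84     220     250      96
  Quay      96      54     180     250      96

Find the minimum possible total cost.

Minimum total cost: 509

For any fixed open set, each post office goes to its cheapest open site; total = fixed + service.
{Farrow, Holm}: P→Farrow 96, Q→Holm 12, R→Farrow 140, S→Holm 175, T→Farrow 32. Service 455; fixed 54; total 509.
{Farrow, Holm, Quay}: service 455 + fixed 83 = 538
{Farrow, Holm, Dover}: service 455 + fixed 84 = 539
{Orton, Farrow, Holm, Dover, Quay}: P→Farrow 96, Q→Holm 12, R→Farrow 140, S→Holm 175, T→Farrow 32. Service 455; fixed 149; total 604.
No other subset beats 509.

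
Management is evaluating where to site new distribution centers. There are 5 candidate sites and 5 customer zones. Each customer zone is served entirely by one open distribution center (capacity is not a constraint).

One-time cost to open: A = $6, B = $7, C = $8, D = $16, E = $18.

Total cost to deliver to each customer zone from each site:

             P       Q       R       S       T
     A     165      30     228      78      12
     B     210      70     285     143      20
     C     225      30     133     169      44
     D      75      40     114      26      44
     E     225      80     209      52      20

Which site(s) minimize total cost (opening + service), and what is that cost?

Open A and D; minimum total cost 279.

For any fixed open set, each customer zone goes to its cheapest open site; total = fixed + service.
{A, D}: P→D 75, Q→A 30, R→D 114, S→D 26, T→A 12. Service 257; fixed 22; total 279.
{A, B, D}: service 257 + fixed 29 = 286
{A, C, D}: service 257 + fixed 30 = 287
{A, B, C, D, E}: service 257 + fixed 55 = 312
No other subset beats 279.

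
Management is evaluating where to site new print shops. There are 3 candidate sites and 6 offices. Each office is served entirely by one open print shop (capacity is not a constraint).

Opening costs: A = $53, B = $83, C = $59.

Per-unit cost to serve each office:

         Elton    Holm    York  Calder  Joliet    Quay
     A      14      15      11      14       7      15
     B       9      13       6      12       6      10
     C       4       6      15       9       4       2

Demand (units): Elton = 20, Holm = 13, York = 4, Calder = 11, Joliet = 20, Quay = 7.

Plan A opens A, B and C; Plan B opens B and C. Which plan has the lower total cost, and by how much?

Plan B is cheaper by 53.

Plan A: {A, B, C}: Elton→C 4·20=80, Holm→C 6·13=78, York→B 6·4=24, Calder→C 9·11=99, Joliet→C 4·20=80, Quay→C 2·7=14. Service 375; fixed 195; total 570.
Plan B: {B, C}: Elton→C 4·20=80, Holm→C 6·13=78, York→B 6·4=24, Calder→C 9·11=99, Joliet→C 4·20=80, Quay→C 2·7=14. Service 375; fixed 142; total 517.
Difference: |570 − 517| = 53.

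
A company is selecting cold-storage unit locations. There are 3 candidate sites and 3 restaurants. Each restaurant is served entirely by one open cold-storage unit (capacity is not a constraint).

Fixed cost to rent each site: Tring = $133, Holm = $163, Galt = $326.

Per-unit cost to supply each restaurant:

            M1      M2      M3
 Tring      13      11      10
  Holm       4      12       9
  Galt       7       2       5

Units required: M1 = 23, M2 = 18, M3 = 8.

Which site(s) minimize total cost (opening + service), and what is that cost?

Open Holm only; minimum total cost 543.

For any fixed open set, each restaurant goes to its cheapest open site; total = fixed + service.
{Holm}: M1→Holm 4·23=92, M2→Holm 12·18=216, M3→Holm 9·8=72. Service 380; fixed 163; total 543.
{Galt}: service 237 + fixed 326 = 563
{Holm, Galt}: service 168 + fixed 489 = 657
{Tring, Holm, Galt}: service 168 + fixed 622 = 790
No other subset beats 543.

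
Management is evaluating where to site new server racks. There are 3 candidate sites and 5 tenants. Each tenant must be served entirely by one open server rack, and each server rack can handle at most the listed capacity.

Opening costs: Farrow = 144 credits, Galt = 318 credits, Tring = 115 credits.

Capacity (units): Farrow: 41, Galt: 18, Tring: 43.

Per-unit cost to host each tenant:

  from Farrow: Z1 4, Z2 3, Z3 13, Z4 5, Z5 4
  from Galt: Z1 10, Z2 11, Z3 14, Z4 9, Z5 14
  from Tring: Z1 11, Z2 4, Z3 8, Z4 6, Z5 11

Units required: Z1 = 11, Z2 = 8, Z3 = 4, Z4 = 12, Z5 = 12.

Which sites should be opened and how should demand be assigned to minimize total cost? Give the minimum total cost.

Minimum total cost: 475

Open {Farrow, Tring}: Z1→Farrow 4·11=44, Z2→Tring 4·8=32, Z3→Tring 8·4=32, Z4→Farrow 5·12=60, Z5→Farrow 4·12=48.
Loads: Farrow carries 35/41, Tring carries 12/43. Service 216; fixed 259; total 475.
Next best feasible plan costs 479.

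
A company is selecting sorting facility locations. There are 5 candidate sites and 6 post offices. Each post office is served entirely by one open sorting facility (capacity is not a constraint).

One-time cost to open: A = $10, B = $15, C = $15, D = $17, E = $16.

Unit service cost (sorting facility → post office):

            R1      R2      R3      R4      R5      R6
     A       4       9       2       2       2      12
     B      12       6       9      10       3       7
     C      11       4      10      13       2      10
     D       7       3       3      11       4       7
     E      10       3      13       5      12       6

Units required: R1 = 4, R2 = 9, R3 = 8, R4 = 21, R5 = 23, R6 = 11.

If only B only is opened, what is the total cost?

Total cost: 545

Each post office is assigned to its cheapest site among the open ones.
{B}: R1→B 12·4=48, R2→B 6·9=54, R3→B 9·8=72, R4→B 10·21=210, R5→B 3·23=69, R6→B 7·11=77. Service 530; fixed 15; total 545.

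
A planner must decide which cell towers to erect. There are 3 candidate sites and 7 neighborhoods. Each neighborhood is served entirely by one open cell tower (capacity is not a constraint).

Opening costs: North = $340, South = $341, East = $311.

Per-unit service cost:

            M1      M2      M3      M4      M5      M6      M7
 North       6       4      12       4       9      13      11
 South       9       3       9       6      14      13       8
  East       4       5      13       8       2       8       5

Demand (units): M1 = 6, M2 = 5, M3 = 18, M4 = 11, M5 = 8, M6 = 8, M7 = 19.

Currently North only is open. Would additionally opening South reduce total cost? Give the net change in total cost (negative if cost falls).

Current service cost with {North}: 701.
Adding South: each neighborhood re-picks its cheapest; new service cost 585, saving 116.
Extra fixed cost: 341. Net change = 341 − 116 = 225.
(Totals: 1041 → 1266.)

No — net change +225 (cost rises by 225).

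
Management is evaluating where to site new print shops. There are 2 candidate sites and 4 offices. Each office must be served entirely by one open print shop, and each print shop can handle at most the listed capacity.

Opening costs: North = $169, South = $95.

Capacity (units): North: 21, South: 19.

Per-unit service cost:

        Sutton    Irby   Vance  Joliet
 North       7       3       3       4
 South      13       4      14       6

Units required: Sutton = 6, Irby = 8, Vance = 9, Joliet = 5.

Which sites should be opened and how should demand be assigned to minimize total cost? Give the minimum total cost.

Minimum total cost: 385

Open {North, South}: Sutton→North 7·6=42, Irby→South 4·8=32, Vance→North 3·9=27, Joliet→North 4·5=20.
Loads: North carries 20/21, South carries 8/19. Service 121; fixed 264; total 385.
Next best feasible plan costs 395.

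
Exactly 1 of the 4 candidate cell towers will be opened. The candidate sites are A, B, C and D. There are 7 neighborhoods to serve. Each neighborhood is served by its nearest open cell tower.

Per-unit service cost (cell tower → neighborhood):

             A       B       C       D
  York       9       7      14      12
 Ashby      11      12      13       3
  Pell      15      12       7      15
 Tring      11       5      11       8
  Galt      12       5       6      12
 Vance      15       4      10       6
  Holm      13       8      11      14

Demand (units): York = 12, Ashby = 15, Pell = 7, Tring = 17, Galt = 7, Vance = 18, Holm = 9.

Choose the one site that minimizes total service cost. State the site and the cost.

With exactly 1 open, each neighborhood uses its cheapest among the chosen.
{B}: York→B 7·12=84, Ashby→B 12·15=180, Pell→B 12·7=84, Tring→B 5·17=85, Galt→B 5·7=35, Vance→B 4·18=72, Holm→B 8·9=72. Service cost 612.
{D}: service cost 748
{C}: service cost 920
Among all 4 size-1 choices, {B} is lowest.

Choose B only; total service cost 612.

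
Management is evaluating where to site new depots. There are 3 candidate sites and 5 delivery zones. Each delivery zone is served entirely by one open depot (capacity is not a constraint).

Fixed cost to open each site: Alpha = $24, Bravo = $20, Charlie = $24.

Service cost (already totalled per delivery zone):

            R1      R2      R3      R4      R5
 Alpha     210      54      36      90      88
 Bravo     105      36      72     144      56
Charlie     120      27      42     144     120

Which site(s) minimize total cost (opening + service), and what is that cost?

For any fixed open set, each delivery zone goes to its cheapest open site; total = fixed + service.
{Alpha, Bravo}: R1→Bravo 105, R2→Bravo 36, R3→Alpha 36, R4→Alpha 90, R5→Bravo 56. Service 323; fixed 44; total 367.
{Alpha, Bravo, Charlie}: service 314 + fixed 68 = 382
{Alpha, Charlie}: service 361 + fixed 48 = 409
{Bravo}: R1→Bravo 105, R2→Bravo 36, R3→Bravo 72, R4→Bravo 144, R5→Bravo 56. Service 413; fixed 20; total 433.
No other subset beats 367.

Open Alpha and Bravo; minimum total cost 367.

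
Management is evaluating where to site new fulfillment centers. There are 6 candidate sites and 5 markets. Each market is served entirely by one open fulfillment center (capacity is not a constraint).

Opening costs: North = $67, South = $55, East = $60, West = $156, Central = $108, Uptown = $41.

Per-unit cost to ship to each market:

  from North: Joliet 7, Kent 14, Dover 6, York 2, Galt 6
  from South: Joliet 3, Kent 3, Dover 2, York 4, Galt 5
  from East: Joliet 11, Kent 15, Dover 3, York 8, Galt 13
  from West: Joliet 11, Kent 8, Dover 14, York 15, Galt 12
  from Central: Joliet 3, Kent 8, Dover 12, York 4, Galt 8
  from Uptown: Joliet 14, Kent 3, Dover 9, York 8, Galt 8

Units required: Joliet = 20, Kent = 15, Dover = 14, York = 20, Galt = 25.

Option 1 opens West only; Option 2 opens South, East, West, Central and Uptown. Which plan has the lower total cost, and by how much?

Option 2 is cheaper by 534.

Option 1: {West}: Joliet→West 11·20=220, Kent→West 8·15=120, Dover→West 14·14=196, York→West 15·20=300, Galt→West 12·25=300. Service 1136; fixed 156; total 1292.
Option 2: {South, East, West, Central, Uptown}: Joliet→South 3·20=60, Kent→South 3·15=45, Dover→South 2·14=28, York→South 4·20=80, Galt→South 5·25=125. Service 338; fixed 420; total 758.
Difference: |1292 − 758| = 534.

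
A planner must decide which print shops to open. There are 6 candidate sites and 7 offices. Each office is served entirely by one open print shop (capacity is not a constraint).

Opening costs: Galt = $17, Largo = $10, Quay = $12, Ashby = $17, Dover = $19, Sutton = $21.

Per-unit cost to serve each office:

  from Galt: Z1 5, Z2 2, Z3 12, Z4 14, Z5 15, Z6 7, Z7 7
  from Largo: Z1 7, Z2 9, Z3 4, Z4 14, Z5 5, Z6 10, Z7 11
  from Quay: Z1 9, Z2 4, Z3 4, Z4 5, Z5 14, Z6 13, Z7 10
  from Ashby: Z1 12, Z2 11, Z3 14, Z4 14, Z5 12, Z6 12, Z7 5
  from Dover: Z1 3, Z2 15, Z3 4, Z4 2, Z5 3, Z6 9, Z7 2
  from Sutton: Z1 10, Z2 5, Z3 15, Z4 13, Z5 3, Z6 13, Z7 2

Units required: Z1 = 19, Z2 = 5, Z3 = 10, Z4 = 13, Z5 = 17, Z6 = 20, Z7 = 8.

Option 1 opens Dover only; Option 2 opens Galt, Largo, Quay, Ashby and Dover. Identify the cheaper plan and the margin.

Option 2 is cheaper by 49.

Option 1: {Dover}: Z1→Dover 3·19=57, Z2→Dover 15·5=75, Z3→Dover 4·10=40, Z4→Dover 2·13=26, Z5→Dover 3·17=51, Z6→Dover 9·20=180, Z7→Dover 2·8=16. Service 445; fixed 19; total 464.
Option 2: {Galt, Largo, Quay, Ashby, Dover}: Z1→Dover 3·19=57, Z2→Galt 2·5=10, Z3→Largo 4·10=40, Z4→Dover 2·13=26, Z5→Dover 3·17=51, Z6→Galt 7·20=140, Z7→Dover 2·8=16. Service 340; fixed 75; total 415.
Difference: |464 − 415| = 49.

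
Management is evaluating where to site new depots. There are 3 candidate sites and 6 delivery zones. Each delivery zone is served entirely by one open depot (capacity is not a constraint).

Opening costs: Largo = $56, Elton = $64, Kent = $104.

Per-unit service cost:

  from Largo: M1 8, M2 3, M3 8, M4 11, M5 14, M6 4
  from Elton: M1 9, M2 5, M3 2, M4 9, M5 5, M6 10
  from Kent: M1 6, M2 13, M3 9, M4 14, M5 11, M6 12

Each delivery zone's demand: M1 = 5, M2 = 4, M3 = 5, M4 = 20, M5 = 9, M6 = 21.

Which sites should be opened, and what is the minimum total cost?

Open Largo and Elton; minimum total cost 491.

For any fixed open set, each delivery zone goes to its cheapest open site; total = fixed + service.
{Largo, Elton}: M1→Largo 8·5=40, M2→Largo 3·4=12, M3→Elton 2·5=10, M4→Elton 9·20=180, M5→Elton 5·9=45, M6→Largo 4·21=84. Service 371; fixed 120; total 491.
{Elton}: M1→Elton 9·5=45, M2→Elton 5·4=20, M3→Elton 2·5=10, M4→Elton 9·20=180, M5→Elton 5·9=45, M6→Elton 10·21=210. Service 510; fixed 64; total 574.
{Largo}: service 522 + fixed 56 = 578
{Largo, Elton, Kent}: service 361 + fixed 224 = 585
No other subset beats 491.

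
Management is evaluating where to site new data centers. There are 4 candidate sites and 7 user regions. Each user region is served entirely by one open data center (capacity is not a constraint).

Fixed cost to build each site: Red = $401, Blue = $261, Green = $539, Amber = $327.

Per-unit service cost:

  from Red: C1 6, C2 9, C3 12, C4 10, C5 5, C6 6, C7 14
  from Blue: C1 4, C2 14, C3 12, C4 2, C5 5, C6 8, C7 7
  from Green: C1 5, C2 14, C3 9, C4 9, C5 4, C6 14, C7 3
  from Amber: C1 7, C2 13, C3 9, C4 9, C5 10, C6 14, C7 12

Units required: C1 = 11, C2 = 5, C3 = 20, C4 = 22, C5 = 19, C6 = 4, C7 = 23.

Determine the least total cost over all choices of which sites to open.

Minimum total cost: 947

For any fixed open set, each user region goes to its cheapest open site; total = fixed + service.
{Blue}: C1→Blue 4·11=44, C2→Blue 14·5=70, C3→Blue 12·20=240, C4→Blue 2·22=44, C5→Blue 5·19=95, C6→Blue 8·4=32, C7→Blue 7·23=161. Service 686; fixed 261; total 947.
{Blue, Amber}: service 621 + fixed 588 = 1209
{Green}: service 704 + fixed 539 = 1243
{Red, Blue, Green, Amber}: service 482 + fixed 1528 = 2010
No other subset beats 947.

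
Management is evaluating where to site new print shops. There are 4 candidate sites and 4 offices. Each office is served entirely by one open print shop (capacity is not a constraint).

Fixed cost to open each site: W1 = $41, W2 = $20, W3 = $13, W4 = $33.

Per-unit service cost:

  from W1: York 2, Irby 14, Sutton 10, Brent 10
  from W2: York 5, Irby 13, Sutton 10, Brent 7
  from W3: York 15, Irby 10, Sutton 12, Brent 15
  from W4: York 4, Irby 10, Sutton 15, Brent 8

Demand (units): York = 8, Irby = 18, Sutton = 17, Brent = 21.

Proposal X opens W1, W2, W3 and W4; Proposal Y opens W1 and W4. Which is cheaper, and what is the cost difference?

Proposal X: {W1, W2, W3, W4}: York→W1 2·8=16, Irby→W3 10·18=180, Sutton→W1 10·17=170, Brent→W2 7·21=147. Service 513; fixed 107; total 620.
Proposal Y: {W1, W4}: York→W1 2·8=16, Irby→W4 10·18=180, Sutton→W1 10·17=170, Brent→W4 8·21=168. Service 534; fixed 74; total 608.
Difference: |620 − 608| = 12.

Proposal Y is cheaper by 12.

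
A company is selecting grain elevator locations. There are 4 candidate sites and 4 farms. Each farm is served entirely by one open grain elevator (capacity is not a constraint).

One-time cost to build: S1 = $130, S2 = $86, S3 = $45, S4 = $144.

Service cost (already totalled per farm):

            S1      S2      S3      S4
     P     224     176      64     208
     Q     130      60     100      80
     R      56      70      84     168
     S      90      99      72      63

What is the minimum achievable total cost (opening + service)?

For any fixed open set, each farm goes to its cheapest open site; total = fixed + service.
{S3}: P→S3 64, Q→S3 100, R→S3 84, S→S3 72. Service 320; fixed 45; total 365.
{S2, S3}: service 266 + fixed 131 = 397
{S1, S3}: P→S3 64, Q→S3 100, R→S1 56, S→S3 72. Service 292; fixed 175; total 467.
{S1, S2, S3, S4}: service 243 + fixed 405 = 648
No other subset beats 365.

Minimum total cost: 365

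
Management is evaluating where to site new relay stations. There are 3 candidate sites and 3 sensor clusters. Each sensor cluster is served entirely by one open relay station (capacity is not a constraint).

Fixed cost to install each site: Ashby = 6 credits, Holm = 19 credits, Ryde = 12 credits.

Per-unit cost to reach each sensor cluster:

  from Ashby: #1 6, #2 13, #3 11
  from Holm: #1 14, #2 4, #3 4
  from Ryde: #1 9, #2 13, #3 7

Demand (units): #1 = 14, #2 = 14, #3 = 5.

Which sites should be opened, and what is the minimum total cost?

Open Ashby and Holm; minimum total cost 185.

For any fixed open set, each sensor cluster goes to its cheapest open site; total = fixed + service.
{Ashby, Holm}: #1→Ashby 6·14=84, #2→Holm 4·14=56, #3→Holm 4·5=20. Service 160; fixed 25; total 185.
{Ashby, Holm, Ryde}: service 160 + fixed 37 = 197
{Holm, Ryde}: #1→Ryde 9·14=126, #2→Holm 4·14=56, #3→Holm 4·5=20. Service 202; fixed 31; total 233.
{Ashby}: #1→Ashby 6·14=84, #2→Ashby 13·14=182, #3→Ashby 11·5=55. Service 321; fixed 6; total 327.
(All 7 nonempty subsets were checked; Ashby and Holm is lowest.)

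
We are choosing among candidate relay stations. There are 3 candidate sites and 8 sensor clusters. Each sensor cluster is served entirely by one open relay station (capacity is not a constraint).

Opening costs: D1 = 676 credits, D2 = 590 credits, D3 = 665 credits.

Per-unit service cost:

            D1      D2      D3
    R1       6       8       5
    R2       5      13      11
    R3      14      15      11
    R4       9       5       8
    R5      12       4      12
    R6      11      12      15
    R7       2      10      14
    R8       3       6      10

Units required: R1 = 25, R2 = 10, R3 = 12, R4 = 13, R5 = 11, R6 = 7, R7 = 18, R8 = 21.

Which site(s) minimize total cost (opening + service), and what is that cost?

Open D1 only; minimum total cost 1469.

For any fixed open set, each sensor cluster goes to its cheapest open site; total = fixed + service.
{D1}: R1→D1 6·25=150, R2→D1 5·10=50, R3→D1 14·12=168, R4→D1 9·13=117, R5→D1 12·11=132, R6→D1 11·7=77, R7→D1 2·18=36, R8→D1 3·21=63. Service 793; fixed 676; total 1469.
{D2}: service 1009 + fixed 590 = 1599
{D3}: service 1170 + fixed 665 = 1835
{D1, D2, D3}: service 592 + fixed 1931 = 2523
(All 7 nonempty subsets were checked; D1 only is lowest.)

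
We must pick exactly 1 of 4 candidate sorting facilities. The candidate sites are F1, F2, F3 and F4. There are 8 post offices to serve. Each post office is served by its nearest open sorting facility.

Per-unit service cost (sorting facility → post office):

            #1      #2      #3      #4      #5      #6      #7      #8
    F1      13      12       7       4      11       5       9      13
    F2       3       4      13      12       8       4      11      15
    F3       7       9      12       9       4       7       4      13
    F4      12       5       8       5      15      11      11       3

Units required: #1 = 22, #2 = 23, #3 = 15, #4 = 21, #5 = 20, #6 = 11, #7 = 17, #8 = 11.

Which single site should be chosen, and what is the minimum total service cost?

With exactly 1 open, each post office uses its cheapest among the chosen.
{F3}: #1→F3 7·22=154, #2→F3 9·23=207, #3→F3 12·15=180, #4→F3 9·21=189, #5→F3 4·20=80, #6→F3 7·11=77, #7→F3 4·17=68, #8→F3 13·11=143. Service cost 1098.
{F2}: service cost 1161
{F4}: service cost 1245
Among all 4 size-1 choices, {F3} is lowest.

Choose F3 only; total service cost 1098.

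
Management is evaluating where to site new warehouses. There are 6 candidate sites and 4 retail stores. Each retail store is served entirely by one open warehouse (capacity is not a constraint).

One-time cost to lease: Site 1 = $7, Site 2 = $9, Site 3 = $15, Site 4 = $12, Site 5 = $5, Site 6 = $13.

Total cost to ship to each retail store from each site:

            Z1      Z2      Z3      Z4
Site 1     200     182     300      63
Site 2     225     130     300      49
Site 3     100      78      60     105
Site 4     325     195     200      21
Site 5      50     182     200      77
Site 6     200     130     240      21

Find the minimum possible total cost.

For any fixed open set, each retail store goes to its cheapest open site; total = fixed + service.
{Site 3, Site 4, Site 5}: Z1→Site 5 50, Z2→Site 3 78, Z3→Site 3 60, Z4→Site 4 21. Service 209; fixed 32; total 241.
{Site 3, Site 5, Site 6}: service 209 + fixed 33 = 242
{Site 1, Site 3, Site 4, Site 5}: service 209 + fixed 39 = 248
{Site 1, Site 2, Site 3, Site 4, Site 5, Site 6}: Z1→Site 5 50, Z2→Site 3 78, Z3→Site 3 60, Z4→Site 4 21. Service 209; fixed 61; total 270.
No other subset beats 241.

Minimum total cost: 241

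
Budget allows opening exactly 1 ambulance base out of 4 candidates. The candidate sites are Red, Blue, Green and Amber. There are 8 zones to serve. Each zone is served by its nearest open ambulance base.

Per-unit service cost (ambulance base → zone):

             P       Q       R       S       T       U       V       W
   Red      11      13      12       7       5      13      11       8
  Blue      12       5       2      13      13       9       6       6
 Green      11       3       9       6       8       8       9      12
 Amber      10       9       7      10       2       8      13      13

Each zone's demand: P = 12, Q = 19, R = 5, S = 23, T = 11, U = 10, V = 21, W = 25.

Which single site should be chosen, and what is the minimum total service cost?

With exactly 1 open, each zone uses its cheapest among the chosen.
{Green}: P→Green 11·12=132, Q→Green 3·19=57, R→Green 9·5=45, S→Green 6·23=138, T→Green 8·11=88, U→Green 8·10=80, V→Green 9·21=189, W→Green 12·25=300. Service cost 1029.
{Blue}: service cost 1057
{Red}: service cost 1216
Among all 4 size-1 choices, {Green} is lowest.

Choose Green only; total service cost 1029.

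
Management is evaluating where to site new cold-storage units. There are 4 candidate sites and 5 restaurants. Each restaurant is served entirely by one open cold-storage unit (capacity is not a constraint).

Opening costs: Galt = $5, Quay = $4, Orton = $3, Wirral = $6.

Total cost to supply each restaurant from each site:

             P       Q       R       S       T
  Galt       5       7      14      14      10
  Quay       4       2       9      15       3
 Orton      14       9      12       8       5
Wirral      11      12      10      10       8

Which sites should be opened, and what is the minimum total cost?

Open Quay and Orton; minimum total cost 33.

For any fixed open set, each restaurant goes to its cheapest open site; total = fixed + service.
{Quay, Orton}: P→Quay 4, Q→Quay 2, R→Quay 9, S→Orton 8, T→Quay 3. Service 26; fixed 7; total 33.
{Quay}: service 33 + fixed 4 = 37
{Galt, Quay, Orton}: service 26 + fixed 12 = 38
{Galt, Quay, Orton, Wirral}: P→Quay 4, Q→Quay 2, R→Quay 9, S→Orton 8, T→Quay 3. Service 26; fixed 18; total 44.
No other subset beats 33.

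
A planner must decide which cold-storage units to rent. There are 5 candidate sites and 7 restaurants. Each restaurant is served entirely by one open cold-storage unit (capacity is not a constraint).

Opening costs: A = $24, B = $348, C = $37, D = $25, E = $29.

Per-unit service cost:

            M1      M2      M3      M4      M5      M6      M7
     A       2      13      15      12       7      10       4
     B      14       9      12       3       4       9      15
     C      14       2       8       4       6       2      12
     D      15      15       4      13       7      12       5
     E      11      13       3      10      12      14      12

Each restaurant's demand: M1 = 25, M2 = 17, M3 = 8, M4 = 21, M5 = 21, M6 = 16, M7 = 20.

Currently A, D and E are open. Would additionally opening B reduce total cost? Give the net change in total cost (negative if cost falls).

No — net change +54 (cost rises by 54).

Current service cost with {A, D, E}: 892.
Adding B: each restaurant re-picks its cheapest; new service cost 598, saving 294.
Extra fixed cost: 348. Net change = 348 − 294 = 54.
(Totals: 970 → 1024.)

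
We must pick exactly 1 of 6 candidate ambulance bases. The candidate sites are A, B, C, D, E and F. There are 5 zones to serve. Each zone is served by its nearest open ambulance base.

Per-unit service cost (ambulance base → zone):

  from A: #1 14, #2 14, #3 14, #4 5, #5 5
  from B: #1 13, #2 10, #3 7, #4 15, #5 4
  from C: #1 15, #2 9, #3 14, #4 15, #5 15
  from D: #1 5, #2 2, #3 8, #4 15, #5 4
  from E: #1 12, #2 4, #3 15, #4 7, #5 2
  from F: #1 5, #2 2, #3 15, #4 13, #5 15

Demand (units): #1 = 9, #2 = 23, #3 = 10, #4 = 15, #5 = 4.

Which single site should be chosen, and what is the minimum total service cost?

Choose D only; total service cost 412.

With exactly 1 open, each zone uses its cheapest among the chosen.
{D}: #1→D 5·9=45, #2→D 2·23=46, #3→D 8·10=80, #4→D 15·15=225, #5→D 4·4=16. Service cost 412.
{E}: service cost 463
{F}: service cost 496
Among all 6 size-1 choices, {D} is lowest.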